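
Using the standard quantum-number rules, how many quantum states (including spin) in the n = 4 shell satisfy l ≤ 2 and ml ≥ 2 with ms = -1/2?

1

Go through l = 0, …, 3 (the values permitted for n = 4).
The (l, ml) pairs meeting l ≤ 2 and ml ≥ 2 give: l=2 → 1.
Orbitals: 1. With ms fixed to a single value there is one state per orbital, giving 1 state.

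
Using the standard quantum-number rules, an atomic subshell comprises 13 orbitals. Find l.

2l+1 = 13 gives l = 6.

l = 6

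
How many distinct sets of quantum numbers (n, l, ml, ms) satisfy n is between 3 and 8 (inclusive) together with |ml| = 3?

60

Per-shell orbital counts meeting the constraint:
n=4 → 2; n=5 → 4; n=6 → 6; n=7 → 8; n=8 → 10.
Orbitals: 2 + 4 + 6 + 8 + 10 = 30. Including both spin states (ms = ±1/2) gives 2 × 30 = 60 states.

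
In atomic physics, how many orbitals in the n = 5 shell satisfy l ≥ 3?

16

Go through l = 0, …, 4 (the values permitted for n = 5).
The (l, ml) pairs meeting l ≥ 3 give: l=3 → 7; l=4 → 9.
Total orbitals: 7 + 9 = 16.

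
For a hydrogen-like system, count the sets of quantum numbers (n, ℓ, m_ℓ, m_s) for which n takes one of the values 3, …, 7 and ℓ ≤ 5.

244

For each n in the range, tally the orbitals obeying ℓ ≤ 5:
n=3 → 9; n=4 → 16; n=5 → 25; n=6 → 36; n=7 → 36.
Orbitals: 9 + 16 + 25 + 36 + 36 = 122. Including both spin states (m_s = ±1/2) gives 2 × 122 = 244 states.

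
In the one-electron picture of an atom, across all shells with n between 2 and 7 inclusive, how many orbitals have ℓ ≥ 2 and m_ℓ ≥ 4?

Per-shell orbital counts meeting the constraint:
n=5 → 1; n=6 → 3; n=7 → 6.
Total orbitals: 1 + 3 + 6 = 10.

10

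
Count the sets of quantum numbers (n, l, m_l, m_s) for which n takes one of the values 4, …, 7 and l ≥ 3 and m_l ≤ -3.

Work shell by shell — for each n, count the (l, m_l) pairs that satisfy l ≥ 3 and m_l ≤ -3:
n=4 → 1; n=5 → 3; n=6 → 6; n=7 → 10.
Orbitals: 1 + 3 + 6 + 10 = 20. Including both spin states (m_s = ±1/2) gives 2 × 20 = 40 states.

40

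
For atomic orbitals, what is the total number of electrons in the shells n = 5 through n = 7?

Shell n has n² orbitals: 5²=25 + 6²=36 + 7²=49 = 110 orbitals.
Two spin states per orbital: 2 × 110 = 220 electrons.

220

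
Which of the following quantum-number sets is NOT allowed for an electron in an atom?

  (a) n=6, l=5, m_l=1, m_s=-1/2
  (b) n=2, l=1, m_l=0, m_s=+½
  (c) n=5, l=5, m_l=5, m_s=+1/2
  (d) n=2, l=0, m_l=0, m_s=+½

(c)

(c) has l = 5 ≥ n = 5, violating 0 ≤ l ≤ n−1.
The remaining sets (a), (b), (d) satisfy all four rules.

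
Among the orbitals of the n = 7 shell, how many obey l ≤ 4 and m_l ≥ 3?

3

With n = 7 the allowed l are 0, 1, …, 6.
Contributions: l=3 → 1; l=4 → 2.
Total orbitals: 1 + 2 = 3.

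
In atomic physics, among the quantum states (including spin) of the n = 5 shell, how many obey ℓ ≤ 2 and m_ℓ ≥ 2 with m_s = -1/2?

For n = 5, ℓ ranges over 0 … 4.
The (ℓ, m_ℓ) pairs meeting ℓ ≤ 2 and m_ℓ ≥ 2 give: ℓ=2 → 1.
Orbitals: 1. With m_s fixed to a single value there is one state per orbital, giving 1 state.

1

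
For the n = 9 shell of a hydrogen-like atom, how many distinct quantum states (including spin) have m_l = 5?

The n = 9 shell has l = 0 through 8; check each.
Per l-value: l=5 → 1; l=6 → 1; l=7 → 1; l=8 → 1.
Orbitals: 1 + 1 + 1 + 1 = 4. Each orbital carries two spin states, so 4 × 2 = 8 states.

8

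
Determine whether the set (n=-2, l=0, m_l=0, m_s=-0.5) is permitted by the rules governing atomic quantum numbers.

Not allowed

The principal quantum number must be a positive integer (n ≥ 1), but here n = -2.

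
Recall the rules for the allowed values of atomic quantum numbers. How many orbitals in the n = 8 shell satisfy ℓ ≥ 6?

28

For n = 8, ℓ ranges over 0 … 7.
Orbitals with ℓ ≥ 6, by ℓ: ℓ=6 → 13; ℓ=7 → 15.
Total orbitals: 13 + 15 = 28.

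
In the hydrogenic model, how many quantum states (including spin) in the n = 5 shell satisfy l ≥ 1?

48

With n = 5 the allowed l are 0, 1, …, 4.
Orbitals with l ≥ 1, by l: l=1 → 3; l=2 → 5; l=3 → 7; l=4 → 9.
Orbitals: 3 + 5 + 7 + 9 = 24. Each orbital carries two spin states, so 24 × 2 = 48 states.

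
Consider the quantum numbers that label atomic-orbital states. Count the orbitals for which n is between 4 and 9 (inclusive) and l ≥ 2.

Per-shell orbital counts meeting the constraint:
n=4 → 12; n=5 → 21; n=6 → 32; n=7 → 45; n=8 → 60; n=9 → 77.
Total orbitals: 12 + 21 + 32 + 45 + 60 + 77 = 247.

247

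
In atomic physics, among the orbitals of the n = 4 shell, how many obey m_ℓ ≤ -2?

The n = 4 shell has ℓ = 0 through 3; check each.
Orbitals with m_ℓ ≤ -2, by ℓ: ℓ=2 → 1; ℓ=3 → 2.
Total orbitals: 1 + 2 = 3.

3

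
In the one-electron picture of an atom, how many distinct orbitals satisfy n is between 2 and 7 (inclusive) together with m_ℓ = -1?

Count contributing orbitals for each principal shell:
n=2 → 1; n=3 → 2; n=4 → 3; n=5 → 4; n=6 → 5; n=7 → 6.
Total orbitals: 1 + 2 + 3 + 4 + 5 + 6 = 21.

21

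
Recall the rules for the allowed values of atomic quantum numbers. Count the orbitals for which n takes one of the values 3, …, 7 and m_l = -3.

Go shell by shell, enumerating (l, m_l) with m_l = -3:
n=4 → 1; n=5 → 2; n=6 → 3; n=7 → 4.
Total orbitals: 1 + 2 + 3 + 4 = 10.

10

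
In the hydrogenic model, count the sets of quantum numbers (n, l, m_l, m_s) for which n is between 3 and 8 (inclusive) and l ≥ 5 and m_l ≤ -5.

20

Go shell by shell, enumerating (l, m_l) with l ≥ 5 and m_l ≤ -5:
n=6 → 1; n=7 → 3; n=8 → 6.
Orbitals: 1 + 3 + 6 = 10. Including both spin states (m_s = ±1/2) gives 2 × 10 = 20 states.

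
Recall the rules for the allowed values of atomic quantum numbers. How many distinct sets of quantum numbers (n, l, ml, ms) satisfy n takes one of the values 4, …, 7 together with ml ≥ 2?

Work shell by shell — for each n, count the (l, ml) pairs that satisfy ml ≥ 2:
n=4 → 3; n=5 → 6; n=6 → 10; n=7 → 15.
Orbitals: 3 + 6 + 10 + 15 = 34. Including both spin states (ms = ±1/2) gives 2 × 34 = 68 states.

68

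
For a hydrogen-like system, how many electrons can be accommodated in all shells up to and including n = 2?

10

Total orbitals = 1² + 2² = 5. Doubling for spin gives 10 electrons.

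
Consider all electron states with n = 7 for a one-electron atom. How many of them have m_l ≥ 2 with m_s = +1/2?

15

For n = 7, l ranges over 0 … 6.
Contributions: l=2 → 1; l=3 → 2; l=4 → 3; l=5 → 4; l=6 → 5.
Orbitals: 1 + 2 + 3 + 4 + 5 = 15. With m_s fixed to a single value there is one state per orbital, giving 15 states.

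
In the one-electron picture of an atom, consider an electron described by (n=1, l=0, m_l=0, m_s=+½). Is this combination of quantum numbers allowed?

n = 1 is a positive integer. l = 0 satisfies 0 ≤ l ≤ n−1 = 0. m_l = 0 lies in the range −l … +l (here 0). m_s = +1/2 is one of ±1/2.
All four constraints are satisfied.

Allowed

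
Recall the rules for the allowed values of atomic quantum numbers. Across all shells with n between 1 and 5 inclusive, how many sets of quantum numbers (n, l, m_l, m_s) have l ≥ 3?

46

For each n in the range, tally the orbitals obeying l ≥ 3:
n=4 → 7; n=5 → 16.
Orbitals: 7 + 16 = 23. Including both spin states (m_s = ±1/2) gives 2 × 23 = 46 states.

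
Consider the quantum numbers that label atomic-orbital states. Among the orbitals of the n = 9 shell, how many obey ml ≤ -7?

Per l-value: l=7 → 1; l=8 → 2.
Total orbitals: 1 + 2 = 3.

3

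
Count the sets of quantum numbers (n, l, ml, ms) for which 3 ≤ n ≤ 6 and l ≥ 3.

100

Count contributing orbitals for each principal shell:
n=4 → 7; n=5 → 16; n=6 → 27.
Orbitals: 7 + 16 + 27 = 50. Including both spin states (ms = ±1/2) gives 2 × 50 = 100 states.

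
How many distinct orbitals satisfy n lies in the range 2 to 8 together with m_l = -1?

Per-shell orbital counts meeting the constraint:
n=2 → 1; n=3 → 2; n=4 → 3; n=5 → 4; n=6 → 5; n=7 → 6; n=8 → 7.
Total orbitals: 1 + 2 + 3 + 4 + 5 + 6 + 7 = 28.

28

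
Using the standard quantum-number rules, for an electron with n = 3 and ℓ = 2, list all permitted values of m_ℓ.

m_ℓ takes every integer from −ℓ to +ℓ. With ℓ = 2 that gives the 5 values -2, -1, 0, 1, 2.

-2, -1, 0, 1, 2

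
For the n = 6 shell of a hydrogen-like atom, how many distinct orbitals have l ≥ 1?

35

For n = 6, l ranges over 0 … 5.
Per l-value: l=1 → 3; l=2 → 5; l=3 → 7; l=4 → 9; l=5 → 11.
Total orbitals: 3 + 5 + 7 + 9 + 11 = 35.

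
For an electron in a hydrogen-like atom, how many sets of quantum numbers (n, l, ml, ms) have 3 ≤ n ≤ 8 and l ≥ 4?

220

Go shell by shell, enumerating (l, ml) with l ≥ 4:
n=5 → 9; n=6 → 20; n=7 → 33; n=8 → 48.
Orbitals: 9 + 20 + 33 + 48 = 110. Including both spin states (ms = ±1/2) gives 2 × 110 = 220 states.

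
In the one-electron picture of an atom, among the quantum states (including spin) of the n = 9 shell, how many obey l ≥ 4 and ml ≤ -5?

20

Go through l = 0, …, 8 (the values permitted for n = 9).
Contributions: l=5 → 1; l=6 → 2; l=7 → 3; l=8 → 4.
Orbitals: 1 + 2 + 3 + 4 = 10. Each orbital carries two spin states, so 10 × 2 = 20 states.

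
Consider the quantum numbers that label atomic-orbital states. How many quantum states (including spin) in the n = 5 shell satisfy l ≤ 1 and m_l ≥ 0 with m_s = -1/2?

Go through l = 0, …, 4 (the values permitted for n = 5).
Per l-value: l=0 → 1; l=1 → 2.
Orbitals: 1 + 2 = 3. With m_s fixed to a single value there is one state per orbital, giving 3 states.

3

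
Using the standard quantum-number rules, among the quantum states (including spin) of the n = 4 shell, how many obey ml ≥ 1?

12

The n = 4 shell has l = 0 through 3; check each.
The (l, ml) pairs meeting ml ≥ 1 give: l=1 → 1; l=2 → 2; l=3 → 3.
Orbitals: 1 + 2 + 3 = 6. Each orbital carries two spin states, so 6 × 2 = 12 states.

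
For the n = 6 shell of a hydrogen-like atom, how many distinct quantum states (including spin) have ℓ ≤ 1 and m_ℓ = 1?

The n = 6 shell has ℓ = 0 through 5; check each.
The (ℓ, m_ℓ) pairs meeting ℓ ≤ 1 and m_ℓ = 1 give: ℓ=1 → 1.
Orbitals: 1. Each orbital carries two spin states, so 1 × 2 = 2 states.

2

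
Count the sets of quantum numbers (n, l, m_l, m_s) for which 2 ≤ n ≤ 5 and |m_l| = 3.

12

Go shell by shell, enumerating (l, m_l) with |m_l| = 3:
n=4 → 2; n=5 → 4.
Orbitals: 2 + 4 = 6. Including both spin states (m_s = ±1/2) gives 2 × 6 = 12 states.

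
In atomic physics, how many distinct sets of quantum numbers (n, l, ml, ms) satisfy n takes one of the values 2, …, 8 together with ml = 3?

Treat each shell separately and count matching orbitals:
n=4 → 1; n=5 → 2; n=6 → 3; n=7 → 4; n=8 → 5.
Orbitals: 1 + 2 + 3 + 4 + 5 = 15. Including both spin states (ms = ±1/2) gives 2 × 15 = 30 states.

30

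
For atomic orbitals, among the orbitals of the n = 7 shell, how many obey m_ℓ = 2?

5

For n = 7, ℓ ranges over 0 … 6.
Contributions: ℓ=2 → 1; ℓ=3 → 1; ℓ=4 → 1; ℓ=5 → 1; ℓ=6 → 1.
Total orbitals: 1 + 1 + 1 + 1 + 1 = 5.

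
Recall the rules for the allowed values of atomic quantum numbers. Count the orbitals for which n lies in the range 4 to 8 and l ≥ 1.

Go shell by shell, enumerating (l, ml) with l ≥ 1:
n=4 → 15; n=5 → 24; n=6 → 35; n=7 → 48; n=8 → 63.
Total orbitals: 15 + 24 + 35 + 48 + 63 = 185.

185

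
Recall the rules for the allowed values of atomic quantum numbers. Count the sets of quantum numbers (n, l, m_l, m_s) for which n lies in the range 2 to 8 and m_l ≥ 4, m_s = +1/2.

For each n in the range, tally the orbitals obeying m_l ≥ 4:
n=5 → 1; n=6 → 3; n=7 → 6; n=8 → 10.
Orbitals: 1 + 3 + 6 + 10 = 20. With m_s fixed to +1/2 there is one state per orbital, so 20 states.

20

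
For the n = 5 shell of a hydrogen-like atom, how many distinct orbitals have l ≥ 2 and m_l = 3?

For n = 5, l ranges over 0 … 4.
Orbitals with l ≥ 2 and m_l = 3, by l: l=3 → 1; l=4 → 1.
Total orbitals: 1 + 1 = 2.

2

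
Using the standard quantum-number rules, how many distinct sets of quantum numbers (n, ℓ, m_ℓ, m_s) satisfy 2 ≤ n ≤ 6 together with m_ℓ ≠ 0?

140

Count contributing orbitals for each principal shell:
n=2 → 2; n=3 → 6; n=4 → 12; n=5 → 20; n=6 → 30.
Orbitals: 2 + 6 + 12 + 20 + 30 = 70. Including both spin states (m_s = ±1/2) gives 2 × 70 = 140 states.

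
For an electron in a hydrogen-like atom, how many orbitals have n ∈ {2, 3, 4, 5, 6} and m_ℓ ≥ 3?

For each n in the range, tally the orbitals obeying m_ℓ ≥ 3:
n=4 → 1; n=5 → 3; n=6 → 6.
Total orbitals: 1 + 3 + 6 = 10.

10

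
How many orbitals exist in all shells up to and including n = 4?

Total orbitals = 1² + 2² + 3² + 4² = 30.

30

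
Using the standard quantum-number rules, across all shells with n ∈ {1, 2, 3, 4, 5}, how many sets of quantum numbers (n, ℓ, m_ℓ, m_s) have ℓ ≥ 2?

76

Go shell by shell, enumerating (ℓ, m_ℓ) with ℓ ≥ 2:
n=3 → 5; n=4 → 12; n=5 → 21.
Orbitals: 5 + 12 + 21 = 38. Including both spin states (m_s = ±1/2) gives 2 × 38 = 76 states.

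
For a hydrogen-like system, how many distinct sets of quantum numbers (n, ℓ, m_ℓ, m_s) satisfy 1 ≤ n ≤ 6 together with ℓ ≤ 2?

Per-shell orbital counts meeting the constraint:
n=1 → 1; n=2 → 4; n=3 → 9; n=4 → 9; n=5 → 9; n=6 → 9.
Orbitals: 1 + 4 + 9 + 9 + 9 + 9 = 41. Including both spin states (m_s = ±1/2) gives 2 × 41 = 82 states.

82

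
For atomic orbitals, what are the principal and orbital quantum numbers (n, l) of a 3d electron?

n = 3, l = 2

The leading integer gives n = 3; the letter 'd' means l = 2.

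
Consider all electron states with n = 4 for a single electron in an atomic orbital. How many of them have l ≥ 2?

24

The (l, ml) pairs meeting l ≥ 2 give: l=2 → 5; l=3 → 7.
Orbitals: 5 + 7 = 12. Each orbital carries two spin states, so 12 × 2 = 24 states.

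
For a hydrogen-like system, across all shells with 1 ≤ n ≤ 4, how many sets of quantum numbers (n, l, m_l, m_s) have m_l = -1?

12

Work shell by shell — for each n, count the (l, m_l) pairs that satisfy m_l = -1:
n=2 → 1; n=3 → 2; n=4 → 3.
Orbitals: 1 + 2 + 3 = 6. Including both spin states (m_s = ±1/2) gives 2 × 6 = 12 states.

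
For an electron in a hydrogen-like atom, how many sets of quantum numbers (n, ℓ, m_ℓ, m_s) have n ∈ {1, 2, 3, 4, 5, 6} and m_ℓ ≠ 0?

140

For each n in the range, tally the orbitals obeying m_ℓ ≠ 0:
n=2 → 2; n=3 → 6; n=4 → 12; n=5 → 20; n=6 → 30.
Orbitals: 2 + 6 + 12 + 20 + 30 = 70. Including both spin states (m_s = ±1/2) gives 2 × 70 = 140 states.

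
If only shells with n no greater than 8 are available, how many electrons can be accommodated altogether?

408

Total orbitals = 1² + 2² + 3² + 4² + 5² + 6² + 7² + 8² = 204. Doubling for spin gives 408 electrons.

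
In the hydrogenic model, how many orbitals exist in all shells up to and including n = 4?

Total orbitals = 1² + 2² + 3² + 4² = 30.

30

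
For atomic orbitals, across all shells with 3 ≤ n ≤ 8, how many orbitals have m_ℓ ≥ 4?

20

For each n in the range, tally the orbitals obeying m_ℓ ≥ 4:
n=5 → 1; n=6 → 3; n=7 → 6; n=8 → 10.
Total orbitals: 1 + 3 + 6 + 10 = 20.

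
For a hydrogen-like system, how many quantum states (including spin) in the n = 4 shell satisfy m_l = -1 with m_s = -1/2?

The (l, m_l) pairs meeting m_l = -1 give: l=1 → 1; l=2 → 1; l=3 → 1.
Orbitals: 1 + 1 + 1 = 3. With m_s fixed to a single value there is one state per orbital, giving 3 states.

3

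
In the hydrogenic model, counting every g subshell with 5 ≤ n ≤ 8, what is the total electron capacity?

A g subshell (l = 4) exists for every n ≥ 5, so shells n = 5, 6, 7, 8 each contribute one — 4 subshells.
Since each g subshell holds 2(2·4+1) = 18 electrons, the total is 4 × 18 = 72.

72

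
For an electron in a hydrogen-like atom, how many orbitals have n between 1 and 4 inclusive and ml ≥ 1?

10

Treat each shell separately and count matching orbitals:
n=2 → 1; n=3 → 3; n=4 → 6.
Total orbitals: 1 + 3 + 6 = 10.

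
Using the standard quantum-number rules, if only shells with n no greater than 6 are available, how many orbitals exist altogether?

91

Total orbitals = 1² + 2² + 3² + 4² + 5² + 6² = 91.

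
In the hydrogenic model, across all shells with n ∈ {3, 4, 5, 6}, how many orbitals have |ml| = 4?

Per-shell orbital counts meeting the constraint:
n=5 → 2; n=6 → 4.
Total orbitals: 2 + 4 = 6.

6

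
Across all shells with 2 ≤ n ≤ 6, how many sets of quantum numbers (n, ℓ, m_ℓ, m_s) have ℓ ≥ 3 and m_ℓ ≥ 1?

Count contributing orbitals for each principal shell:
n=4 → 3; n=5 → 7; n=6 → 12.
Orbitals: 3 + 7 + 12 = 22. Including both spin states (m_s = ±1/2) gives 2 × 22 = 44 states.

44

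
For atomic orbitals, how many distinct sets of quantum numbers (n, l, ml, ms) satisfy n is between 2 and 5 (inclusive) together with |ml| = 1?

40

Per-shell orbital counts meeting the constraint:
n=2 → 2; n=3 → 4; n=4 → 6; n=5 → 8.
Orbitals: 2 + 4 + 6 + 8 = 20. Including both spin states (ms = ±1/2) gives 2 × 20 = 40 states.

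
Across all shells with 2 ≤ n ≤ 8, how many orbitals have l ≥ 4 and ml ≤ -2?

Work shell by shell — for each n, count the (l, ml) pairs that satisfy l ≥ 4 and ml ≤ -2:
n=5 → 3; n=6 → 7; n=7 → 12; n=8 → 18.
Total orbitals: 3 + 7 + 12 + 18 = 40.

40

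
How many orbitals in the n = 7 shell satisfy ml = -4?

3

With n = 7 the allowed l are 0, 1, …, 6.
Per l-value: l=4 → 1; l=5 → 1; l=6 → 1.
Total orbitals: 1 + 1 + 1 = 3.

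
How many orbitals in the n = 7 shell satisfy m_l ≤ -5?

The n = 7 shell has l = 0 through 6; check each.
Contributions: l=5 → 1; l=6 → 2.
Total orbitals: 1 + 2 = 3.

3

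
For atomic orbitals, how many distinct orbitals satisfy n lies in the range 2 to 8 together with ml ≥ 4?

Per-shell orbital counts meeting the constraint:
n=5 → 1; n=6 → 3; n=7 → 6; n=8 → 10.
Total orbitals: 1 + 3 + 6 + 10 = 20.

20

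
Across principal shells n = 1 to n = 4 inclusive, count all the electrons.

60

Shell n has n² orbitals: 1²=1 + 2²=4 + 3²=9 + 4²=16 = 30 orbitals.
Two spin states per orbital: 2 × 30 = 60 electrons.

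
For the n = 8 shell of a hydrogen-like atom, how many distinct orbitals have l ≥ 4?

48

With n = 8 the allowed l are 0, 1, …, 7.
Orbitals with l ≥ 4, by l: l=4 → 9; l=5 → 11; l=6 → 13; l=7 → 15.
Total orbitals: 9 + 11 + 13 + 15 = 48.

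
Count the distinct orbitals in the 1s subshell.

A subshell has 2l+1 orbitals; with l = 0, that's 1.

1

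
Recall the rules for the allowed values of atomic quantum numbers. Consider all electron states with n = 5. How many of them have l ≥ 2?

The n = 5 shell has l = 0 through 4; check each.
Per l-value: l=2 → 5; l=3 → 7; l=4 → 9.
Orbitals: 5 + 7 + 9 = 21. Each orbital carries two spin states, so 21 × 2 = 42 states.

42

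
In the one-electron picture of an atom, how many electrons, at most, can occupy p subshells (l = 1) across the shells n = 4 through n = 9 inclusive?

A p subshell (l = 1) exists for every n ≥ 2, so shells n = 4, 5, 6, 7, 8, 9 each contribute one — 6 subshells.
Since each p subshell holds 2(2·1+1) = 6 electrons, the total is 6 × 6 = 36.

36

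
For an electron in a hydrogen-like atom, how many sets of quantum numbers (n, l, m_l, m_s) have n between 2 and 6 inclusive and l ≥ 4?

58

Treat each shell separately and count matching orbitals:
n=5 → 9; n=6 → 20.
Orbitals: 9 + 20 = 29. Including both spin states (m_s = ±1/2) gives 2 × 29 = 58 states.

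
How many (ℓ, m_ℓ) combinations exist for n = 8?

64

The n = 8 shell contains n² = 8² = 64 orbitals.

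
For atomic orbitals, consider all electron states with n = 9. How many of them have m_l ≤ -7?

Go through l = 0, …, 8 (the values permitted for n = 9).
Contributions: l=7 → 1; l=8 → 2.
Orbitals: 1 + 2 = 3. Each orbital carries two spin states, so 3 × 2 = 6 states.

6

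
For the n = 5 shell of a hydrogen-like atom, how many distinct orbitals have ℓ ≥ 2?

With n = 5 the allowed ℓ are 0, 1, …, 4.
The (ℓ, m_ℓ) pairs meeting ℓ ≥ 2 give: ℓ=2 → 5; ℓ=3 → 7; ℓ=4 → 9.
Total orbitals: 5 + 7 + 9 = 21.

21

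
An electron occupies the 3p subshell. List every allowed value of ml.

The 3p subshell has l = 1, and ml takes every integer from −l to +l. With l = 1 that gives the 3 values -1, 0, 1.

-1, 0, 1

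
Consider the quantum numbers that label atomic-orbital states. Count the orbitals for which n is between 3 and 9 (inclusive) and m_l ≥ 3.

56

Per-shell orbital counts meeting the constraint:
n=4 → 1; n=5 → 3; n=6 → 6; n=7 → 10; n=8 → 15; n=9 → 21.
Total orbitals: 1 + 3 + 6 + 10 + 15 + 21 = 56.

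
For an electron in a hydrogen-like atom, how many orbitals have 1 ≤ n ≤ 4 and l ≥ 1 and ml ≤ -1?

Go shell by shell, enumerating (l, ml) with l ≥ 1 and ml ≤ -1:
n=2 → 1; n=3 → 3; n=4 → 6.
Total orbitals: 1 + 3 + 6 = 10.

10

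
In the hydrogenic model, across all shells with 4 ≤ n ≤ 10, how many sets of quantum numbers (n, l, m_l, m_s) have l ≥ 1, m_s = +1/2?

364

Treat each shell separately and count matching orbitals:
n=4 → 15; n=5 → 24; n=6 → 35; n=7 → 48; n=8 → 63; n=9 → 80; n=10 → 99.
Orbitals: 15 + 24 + 35 + 48 + 63 + 80 + 99 = 364. With m_s fixed to +1/2 there is one state per orbital, so 364 states.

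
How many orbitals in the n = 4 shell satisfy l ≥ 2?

12

Go through l = 0, …, 3 (the values permitted for n = 4).
Contributions: l=2 → 5; l=3 → 7.
Total orbitals: 5 + 7 = 12.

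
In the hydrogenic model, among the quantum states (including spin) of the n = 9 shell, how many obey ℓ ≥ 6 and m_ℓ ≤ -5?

18

Contributions: ℓ=6 → 2; ℓ=7 → 3; ℓ=8 → 4.
Orbitals: 2 + 3 + 4 = 9. Each orbital carries two spin states, so 9 × 2 = 18 states.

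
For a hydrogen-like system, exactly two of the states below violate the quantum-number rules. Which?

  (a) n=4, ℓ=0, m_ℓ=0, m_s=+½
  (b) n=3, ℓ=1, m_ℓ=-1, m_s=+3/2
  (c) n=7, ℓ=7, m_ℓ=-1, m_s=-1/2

(b) and (c)

(b) has m_s = +3/2, but an electron's spin must be ±1/2.
(c) has ℓ = 7 ≥ n = 7, violating 0 ≤ ℓ ≤ n−1.
The remaining set (a) satisfies all four rules.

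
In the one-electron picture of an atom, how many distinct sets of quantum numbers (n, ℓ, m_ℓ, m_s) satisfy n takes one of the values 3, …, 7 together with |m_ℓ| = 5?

Treat each shell separately and count matching orbitals:
n=6 → 2; n=7 → 4.
Orbitals: 2 + 4 = 6. Including both spin states (m_s = ±1/2) gives 2 × 6 = 12 states.

12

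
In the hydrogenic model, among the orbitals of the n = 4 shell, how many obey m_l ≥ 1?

The (l, m_l) pairs meeting m_l ≥ 1 give: l=1 → 1; l=2 → 2; l=3 → 3.
Total orbitals: 1 + 2 + 3 = 6.

6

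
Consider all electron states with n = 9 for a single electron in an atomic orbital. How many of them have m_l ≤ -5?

The n = 9 shell has l = 0 through 8; check each.
The (l, m_l) pairs meeting m_l ≤ -5 give: l=5 → 1; l=6 → 2; l=7 → 3; l=8 → 4.
Orbitals: 1 + 2 + 3 + 4 = 10. Each orbital carries two spin states, so 10 × 2 = 20 states.

20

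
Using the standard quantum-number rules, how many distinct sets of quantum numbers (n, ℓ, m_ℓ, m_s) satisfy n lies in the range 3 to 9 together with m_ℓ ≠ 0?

476

Go shell by shell, enumerating (ℓ, m_ℓ) with m_ℓ ≠ 0:
n=3 → 6; n=4 → 12; n=5 → 20; n=6 → 30; n=7 → 42; n=8 → 56; n=9 → 72.
Orbitals: 6 + 12 + 20 + 30 + 42 + 56 + 72 = 238. Including both spin states (m_s = ±1/2) gives 2 × 238 = 476 states.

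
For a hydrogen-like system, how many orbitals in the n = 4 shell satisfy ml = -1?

The n = 4 shell has l = 0 through 3; check each.
The (l, ml) pairs meeting ml = -1 give: l=1 → 1; l=2 → 1; l=3 → 1.
Total orbitals: 1 + 1 + 1 = 3.

3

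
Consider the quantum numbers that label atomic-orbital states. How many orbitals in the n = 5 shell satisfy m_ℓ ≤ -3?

For n = 5, ℓ ranges over 0 … 4.
Contributions: ℓ=3 → 1; ℓ=4 → 2.
Total orbitals: 1 + 2 = 3.

3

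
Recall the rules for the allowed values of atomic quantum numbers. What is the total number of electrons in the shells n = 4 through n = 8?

380

Shell n has n² orbitals: 4²=16 + 5²=25 + 6²=36 + 7²=49 + 8²=64 = 190 orbitals.
Two spin states per orbital: 2 × 190 = 380 electrons.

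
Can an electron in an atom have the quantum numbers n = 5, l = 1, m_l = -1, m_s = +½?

Valid

n = 5 is a positive integer. l = 1 satisfies 0 ≤ l ≤ n−1 = 4. m_l = -1 lies in the range −l … +l (here −1 … 1). m_s = +1/2 is one of ±1/2.
All four constraints are satisfied.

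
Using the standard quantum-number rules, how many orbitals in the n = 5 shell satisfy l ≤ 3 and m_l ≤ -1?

6

Go through l = 0, …, 4 (the values permitted for n = 5).
Per l-value: l=1 → 1; l=2 → 2; l=3 → 3.
Total orbitals: 1 + 2 + 3 = 6.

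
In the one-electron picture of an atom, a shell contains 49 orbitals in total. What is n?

n² = 49 ⇒ n = 7.

n = 7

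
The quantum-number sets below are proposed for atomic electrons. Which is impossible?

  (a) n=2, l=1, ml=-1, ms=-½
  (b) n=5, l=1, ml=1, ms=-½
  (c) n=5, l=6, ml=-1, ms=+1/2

(c)

(c) has l = 6 ≥ n = 5, violating 0 ≤ l ≤ n−1.
The remaining sets (a), (b) satisfy all four rules.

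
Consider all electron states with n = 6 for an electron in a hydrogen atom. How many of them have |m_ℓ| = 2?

The (ℓ, m_ℓ) pairs meeting |m_ℓ| = 2 give: ℓ=2 → 2; ℓ=3 → 2; ℓ=4 → 2; ℓ=5 → 2.
Orbitals: 2 + 2 + 2 + 2 = 8. Each orbital carries two spin states, so 8 × 2 = 16 states.

16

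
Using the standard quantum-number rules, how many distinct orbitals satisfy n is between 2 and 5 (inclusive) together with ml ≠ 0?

40

Per-shell orbital counts meeting the constraint:
n=2 → 2; n=3 → 6; n=4 → 12; n=5 → 20.
Total orbitals: 2 + 6 + 12 + 20 = 40.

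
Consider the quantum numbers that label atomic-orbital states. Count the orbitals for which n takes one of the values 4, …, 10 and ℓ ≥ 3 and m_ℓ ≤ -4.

56

Count contributing orbitals for each principal shell:
n=5 → 1; n=6 → 3; n=7 → 6; n=8 → 10; n=9 → 15; n=10 → 21.
Total orbitals: 1 + 3 + 6 + 10 + 15 + 21 = 56.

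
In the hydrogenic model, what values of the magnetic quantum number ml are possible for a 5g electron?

The 5g subshell has l = 4, and ml takes every integer from −l to +l. With l = 4 that gives the 9 values -4, -3, -2, -1, 0, 1, 2, 3, 4.

-4, -3, -2, -1, 0, 1, 2, 3, 4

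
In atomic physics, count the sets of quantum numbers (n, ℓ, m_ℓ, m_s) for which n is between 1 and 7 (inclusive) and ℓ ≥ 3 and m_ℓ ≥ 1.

80

Count contributing orbitals for each principal shell:
n=4 → 3; n=5 → 7; n=6 → 12; n=7 → 18.
Orbitals: 3 + 7 + 12 + 18 = 40. Including both spin states (m_s = ±1/2) gives 2 × 40 = 80 states.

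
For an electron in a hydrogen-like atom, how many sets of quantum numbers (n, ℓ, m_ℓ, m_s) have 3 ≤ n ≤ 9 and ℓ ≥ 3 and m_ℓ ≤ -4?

70

For each n in the range, tally the orbitals obeying ℓ ≥ 3 and m_ℓ ≤ -4:
n=5 → 1; n=6 → 3; n=7 → 6; n=8 → 10; n=9 → 15.
Orbitals: 1 + 3 + 6 + 10 + 15 = 35. Including both spin states (m_s = ±1/2) gives 2 × 35 = 70 states.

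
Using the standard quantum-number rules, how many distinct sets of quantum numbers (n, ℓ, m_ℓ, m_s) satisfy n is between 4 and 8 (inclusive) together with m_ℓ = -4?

Work shell by shell — for each n, count the (ℓ, m_ℓ) pairs that satisfy m_ℓ = -4:
n=5 → 1; n=6 → 2; n=7 → 3; n=8 → 4.
Orbitals: 1 + 2 + 3 + 4 = 10. Including both spin states (m_s = ±1/2) gives 2 × 10 = 20 states.

20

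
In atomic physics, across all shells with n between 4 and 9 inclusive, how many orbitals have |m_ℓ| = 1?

66

Go shell by shell, enumerating (ℓ, m_ℓ) with |m_ℓ| = 1:
n=4 → 6; n=5 → 8; n=6 → 10; n=7 → 12; n=8 → 14; n=9 → 16.
Total orbitals: 6 + 8 + 10 + 12 + 14 + 16 = 66.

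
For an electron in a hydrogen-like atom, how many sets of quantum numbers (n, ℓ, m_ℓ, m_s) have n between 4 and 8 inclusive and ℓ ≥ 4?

220

Treat each shell separately and count matching orbitals:
n=5 → 9; n=6 → 20; n=7 → 33; n=8 → 48.
Orbitals: 9 + 20 + 33 + 48 = 110. Including both spin states (m_s = ±1/2) gives 2 × 110 = 220 states.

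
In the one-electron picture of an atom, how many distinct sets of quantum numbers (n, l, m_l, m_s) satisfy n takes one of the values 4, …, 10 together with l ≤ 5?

442

Work shell by shell — for each n, count the (l, m_l) pairs that satisfy l ≤ 5:
n=4 → 16; n=5 → 25; n=6 → 36; n=7 → 36; n=8 → 36; n=9 → 36; n=10 → 36.
Orbitals: 16 + 25 + 36 + 36 + 36 + 36 + 36 = 221. Including both spin states (m_s = ±1/2) gives 2 × 221 = 442 states.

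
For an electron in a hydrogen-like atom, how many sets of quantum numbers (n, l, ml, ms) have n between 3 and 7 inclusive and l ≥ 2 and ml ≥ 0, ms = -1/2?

65

Work shell by shell — for each n, count the (l, ml) pairs that satisfy l ≥ 2 and ml ≥ 0:
n=3 → 3; n=4 → 7; n=5 → 12; n=6 → 18; n=7 → 25.
Orbitals: 3 + 7 + 12 + 18 + 25 = 65. With ms fixed to -1/2 there is one state per orbital, so 65 states.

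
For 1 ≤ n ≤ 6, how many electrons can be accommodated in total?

182

Total orbitals = 1² + 2² + 3² + 4² + 5² + 6² = 91. Doubling for spin gives 182 electrons.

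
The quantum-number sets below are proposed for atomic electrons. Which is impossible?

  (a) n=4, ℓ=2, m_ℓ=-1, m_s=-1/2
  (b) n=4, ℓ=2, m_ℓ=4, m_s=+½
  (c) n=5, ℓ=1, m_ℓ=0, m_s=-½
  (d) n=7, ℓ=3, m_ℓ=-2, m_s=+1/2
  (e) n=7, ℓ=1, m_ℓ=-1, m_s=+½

(b)

(b) has |m_ℓ| = 4 > ℓ = 2, violating −ℓ ≤ m_ℓ ≤ ℓ.
The remaining sets (a), (c), (d), (e) satisfy all four rules.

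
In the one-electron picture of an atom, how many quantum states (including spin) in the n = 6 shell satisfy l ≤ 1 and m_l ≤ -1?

2

Contributions: l=1 → 1.
Orbitals: 1. Each orbital carries two spin states, so 1 × 2 = 2 states.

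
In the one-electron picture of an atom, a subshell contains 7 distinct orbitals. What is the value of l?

2l+1 = 7 gives l = 3.

l = 3 (f)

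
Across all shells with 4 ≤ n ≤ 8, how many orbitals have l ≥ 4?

For each n in the range, tally the orbitals obeying l ≥ 4:
n=5 → 9; n=6 → 20; n=7 → 33; n=8 → 48.
Total orbitals: 9 + 20 + 33 + 48 = 110.

110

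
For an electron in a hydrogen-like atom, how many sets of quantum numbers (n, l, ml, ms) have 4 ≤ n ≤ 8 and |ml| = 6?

Count contributing orbitals for each principal shell:
n=7 → 2; n=8 → 4.
Orbitals: 2 + 4 = 6. Including both spin states (ms = ±1/2) gives 2 × 6 = 12 states.

12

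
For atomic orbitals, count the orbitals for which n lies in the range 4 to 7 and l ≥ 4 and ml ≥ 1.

Work shell by shell — for each n, count the (l, ml) pairs that satisfy l ≥ 4 and ml ≥ 1:
n=5 → 4; n=6 → 9; n=7 → 15.
Total orbitals: 4 + 9 + 15 = 28.

28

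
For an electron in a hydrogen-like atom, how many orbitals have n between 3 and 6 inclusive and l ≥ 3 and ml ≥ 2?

Count contributing orbitals for each principal shell:
n=4 → 2; n=5 → 5; n=6 → 9.
Total orbitals: 2 + 5 + 9 = 16.

16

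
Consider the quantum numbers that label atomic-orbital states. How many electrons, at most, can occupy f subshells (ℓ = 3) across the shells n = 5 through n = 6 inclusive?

An f subshell (ℓ = 3) exists for every n ≥ 4, so shells n = 5, 6 each contribute one — 2 subshells.
Since each f subshell holds 2(2·3+1) = 14 electrons, the total is 2 × 14 = 28.

28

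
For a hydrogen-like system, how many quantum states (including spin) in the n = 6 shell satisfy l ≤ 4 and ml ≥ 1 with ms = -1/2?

10

For n = 6, l ranges over 0 … 5.
The (l, ml) pairs meeting l ≤ 4 and ml ≥ 1 give: l=1 → 1; l=2 → 2; l=3 → 3; l=4 → 4.
Orbitals: 1 + 2 + 3 + 4 = 10. With ms fixed to a single value there is one state per orbital, giving 10 states.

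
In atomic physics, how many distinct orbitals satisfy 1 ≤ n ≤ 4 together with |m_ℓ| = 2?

6

Per-shell orbital counts meeting the constraint:
n=3 → 2; n=4 → 4.
Total orbitals: 2 + 4 = 6.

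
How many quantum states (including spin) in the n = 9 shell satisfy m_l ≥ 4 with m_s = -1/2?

Contributions: l=4 → 1; l=5 → 2; l=6 → 3; l=7 → 4; l=8 → 5.
Orbitals: 1 + 2 + 3 + 4 + 5 = 15. With m_s fixed to a single value there is one state per orbital, giving 15 states.

15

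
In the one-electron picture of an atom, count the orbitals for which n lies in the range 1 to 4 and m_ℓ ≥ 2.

For each n in the range, tally the orbitals obeying m_ℓ ≥ 2:
n=3 → 1; n=4 → 3.
Total orbitals: 1 + 3 = 4.

4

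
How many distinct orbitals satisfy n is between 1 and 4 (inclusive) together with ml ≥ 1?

10

Go shell by shell, enumerating (l, ml) with ml ≥ 1:
n=2 → 1; n=3 → 3; n=4 → 6.
Total orbitals: 1 + 3 + 6 = 10.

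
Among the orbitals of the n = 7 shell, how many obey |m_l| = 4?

6

The n = 7 shell has l = 0 through 6; check each.
Orbitals with |m_l| = 4, by l: l=4 → 2; l=5 → 2; l=6 → 2.
Total orbitals: 2 + 2 + 2 = 6.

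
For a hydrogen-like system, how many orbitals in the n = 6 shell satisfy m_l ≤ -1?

15

The n = 6 shell has l = 0 through 5; check each.
Per l-value: l=1 → 1; l=2 → 2; l=3 → 3; l=4 → 4; l=5 → 5.
Total orbitals: 1 + 2 + 3 + 4 + 5 = 15.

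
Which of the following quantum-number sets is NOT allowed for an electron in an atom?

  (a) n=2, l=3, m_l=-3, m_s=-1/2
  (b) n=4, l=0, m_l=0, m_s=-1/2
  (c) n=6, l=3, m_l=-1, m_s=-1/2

(a) has l = 3 ≥ n = 2, violating 0 ≤ l ≤ n−1.
The remaining sets (b), (c) satisfy all four rules.

(a)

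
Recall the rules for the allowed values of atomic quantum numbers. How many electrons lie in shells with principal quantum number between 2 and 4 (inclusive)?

58

Shell n has n² orbitals: 2²=4 + 3²=9 + 4²=16 = 29 orbitals.
Two spin states per orbital: 2 × 29 = 58 electrons.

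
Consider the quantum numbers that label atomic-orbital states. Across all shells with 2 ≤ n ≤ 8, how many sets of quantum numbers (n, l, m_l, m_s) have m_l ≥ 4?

Count contributing orbitals for each principal shell:
n=5 → 1; n=6 → 3; n=7 → 6; n=8 → 10.
Orbitals: 1 + 3 + 6 + 10 = 20. Including both spin states (m_s = ±1/2) gives 2 × 20 = 40 states.

40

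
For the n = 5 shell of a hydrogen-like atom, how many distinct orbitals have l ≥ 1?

Go through l = 0, …, 4 (the values permitted for n = 5).
The (l, ml) pairs meeting l ≥ 1 give: l=1 → 3; l=2 → 5; l=3 → 7; l=4 → 9.
Total orbitals: 3 + 5 + 7 + 9 = 24.

24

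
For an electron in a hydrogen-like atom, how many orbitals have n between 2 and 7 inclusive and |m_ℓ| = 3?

Count contributing orbitals for each principal shell:
n=4 → 2; n=5 → 4; n=6 → 6; n=7 → 8.
Total orbitals: 2 + 4 + 6 + 8 = 20.

20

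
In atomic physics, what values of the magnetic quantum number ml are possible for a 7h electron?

The 7h subshell has l = 5, and ml takes every integer from −l to +l. With l = 5 that gives the 11 values -5, -4, -3, -2, -1, 0, 1, 2, 3, 4, 5.

-5, -4, -3, -2, -1, 0, 1, 2, 3, 4, 5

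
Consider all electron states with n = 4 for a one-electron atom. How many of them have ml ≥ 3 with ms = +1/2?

With n = 4 the allowed l are 0, 1, …, 3.
Contributions: l=3 → 1.
Orbitals: 1. With ms fixed to a single value there is one state per orbital, giving 1 state.

1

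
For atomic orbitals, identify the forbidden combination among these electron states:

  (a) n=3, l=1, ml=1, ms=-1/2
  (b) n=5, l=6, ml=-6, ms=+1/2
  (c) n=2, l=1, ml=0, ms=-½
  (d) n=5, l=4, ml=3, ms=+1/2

(b)

(b) has l = 6 ≥ n = 5, violating 0 ≤ l ≤ n−1.
The remaining sets (a), (c), (d) satisfy all four rules.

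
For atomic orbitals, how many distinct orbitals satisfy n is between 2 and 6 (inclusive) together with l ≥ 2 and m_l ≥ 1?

Count contributing orbitals for each principal shell:
n=3 → 2; n=4 → 5; n=5 → 9; n=6 → 14.
Total orbitals: 2 + 5 + 9 + 14 = 30.

30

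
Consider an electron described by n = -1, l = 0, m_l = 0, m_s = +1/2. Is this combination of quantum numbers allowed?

The principal quantum number must be a positive integer (n ≥ 1), but here n = -1.

Not allowed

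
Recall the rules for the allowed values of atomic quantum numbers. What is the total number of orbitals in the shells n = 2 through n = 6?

Shell n has n² orbitals: 2²=4 + 3²=9 + 4²=16 + 5²=25 + 6²=36 = 90 orbitals.

90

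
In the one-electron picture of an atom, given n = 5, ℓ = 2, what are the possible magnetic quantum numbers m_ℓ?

-2, -1, 0, 1, 2

m_ℓ takes every integer from −ℓ to +ℓ. With ℓ = 2 that gives the 5 values -2, -1, 0, 1, 2.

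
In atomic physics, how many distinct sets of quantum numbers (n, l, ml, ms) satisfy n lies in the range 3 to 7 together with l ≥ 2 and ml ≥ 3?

Per-shell orbital counts meeting the constraint:
n=4 → 1; n=5 → 3; n=6 → 6; n=7 → 10.
Orbitals: 1 + 3 + 6 + 10 = 20. Including both spin states (ms = ±1/2) gives 2 × 20 = 40 states.

40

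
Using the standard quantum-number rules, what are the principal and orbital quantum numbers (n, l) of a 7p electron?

n = 7, l = 1

The leading integer gives n = 7; the letter 'p' means l = 1.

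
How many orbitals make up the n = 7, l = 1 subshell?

3

A subshell has 2l+1 orbitals; with l = 1, that's 3.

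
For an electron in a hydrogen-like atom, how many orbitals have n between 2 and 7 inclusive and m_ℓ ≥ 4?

Count contributing orbitals for each principal shell:
n=5 → 1; n=6 → 3; n=7 → 6.
Total orbitals: 1 + 3 + 6 = 10.

10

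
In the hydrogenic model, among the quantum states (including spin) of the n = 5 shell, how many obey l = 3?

14

Go through l = 0, …, 4 (the values permitted for n = 5).
Per l-value: l=3 → 7.
Orbitals: 7. Each orbital carries two spin states, so 7 × 2 = 14 states.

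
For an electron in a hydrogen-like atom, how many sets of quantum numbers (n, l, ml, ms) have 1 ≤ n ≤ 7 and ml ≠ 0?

224

For each n in the range, tally the orbitals obeying ml ≠ 0:
n=2 → 2; n=3 → 6; n=4 → 12; n=5 → 20; n=6 → 30; n=7 → 42.
Orbitals: 2 + 6 + 12 + 20 + 30 + 42 = 112. Including both spin states (ms = ±1/2) gives 2 × 112 = 224 states.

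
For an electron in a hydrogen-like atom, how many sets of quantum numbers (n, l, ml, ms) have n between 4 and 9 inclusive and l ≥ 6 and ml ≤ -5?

Count contributing orbitals for each principal shell:
n=7 → 2; n=8 → 5; n=9 → 9.
Orbitals: 2 + 5 + 9 = 16. Including both spin states (ms = ±1/2) gives 2 × 16 = 32 states.

32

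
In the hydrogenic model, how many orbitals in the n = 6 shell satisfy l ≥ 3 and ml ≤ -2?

9

The n = 6 shell has l = 0 through 5; check each.
Orbitals with l ≥ 3 and ml ≤ -2, by l: l=3 → 2; l=4 → 3; l=5 → 4.
Total orbitals: 2 + 3 + 4 = 9.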